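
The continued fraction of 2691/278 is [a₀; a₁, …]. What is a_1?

2691 = 9·278 + 189   →  a_0 = 9
278 = 1·189 + 89   →  a_1 = 1

1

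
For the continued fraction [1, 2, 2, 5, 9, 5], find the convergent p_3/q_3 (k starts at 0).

38/27

Using pₖ = aₖpₖ₋₁ + pₖ₋₂, qₖ = aₖqₖ₋₁ + qₖ₋₂ (with p₋₁=1, p₋₂=0, q₋₁=0, q₋₂=1):
  k=0: a=1, p=1, q=1
  k=1: a=2, p=3, q=2
  k=2: a=2, p=7, q=5
  k=3: a=5, p=38, q=27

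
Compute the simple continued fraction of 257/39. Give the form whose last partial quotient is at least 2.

[6; 1, 1, 2, 3, 2]

257 = 6×39 + 23
39 = 1×23 + 16
23 = 1×16 + 7
16 = 2×7 + 2
7 = 3×2 + 1
2 = 2×1 + 0  (stop)
So 257/39 = [6; 1, 1, 2, 3, 2].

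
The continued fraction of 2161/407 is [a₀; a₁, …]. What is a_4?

1

2161 = 5·407 + 126   →  a_0 = 5
407 = 3·126 + 29   →  a_1 = 3
126 = 4·29 + 10   →  a_2 = 4
29 = 2·10 + 9   →  a_3 = 2
10 = 1·9 + 1   →  a_4 = 1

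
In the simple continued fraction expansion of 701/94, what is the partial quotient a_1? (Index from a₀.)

701 = 7·94 + 43   →  a_0 = 7
94 = 2·43 + 8   →  a_1 = 2

2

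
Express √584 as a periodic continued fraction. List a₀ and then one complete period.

[24; 6, 48]

a₀ = ⌊√584⌋ = 24.
With m₀=0, d₀=1 and mₖ₊₁ = dₖaₖ − mₖ, dₖ₊₁ = (n − mₖ₊₁²)/dₖ, aₖ₊₁ = ⌊(a₀+mₖ₊₁)/dₖ₊₁⌋:
  k=1: m=24, d=8, a=6
  k=2: m=24, d=1, a=48
d=1 and a=2a₀=48 at k=2, so the next step gives (m, d) = (24, 8) again — its k=1 value — and the period has length 2.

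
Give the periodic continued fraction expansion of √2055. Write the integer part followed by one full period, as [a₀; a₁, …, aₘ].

[45; 3, 90]

a₀ = ⌊√2055⌋ = 45.
With m₀=0, d₀=1 and mₖ₊₁ = dₖaₖ − mₖ, dₖ₊₁ = (n − mₖ₊₁²)/dₖ, aₖ₊₁ = ⌊(a₀+mₖ₊₁)/dₖ₊₁⌋:
  k=1: m=45, d=30, a=3
  k=2: m=45, d=1, a=90
d=1 and a=2a₀=90 at k=2, so the next step gives (m, d) = (45, 30) again — its k=1 value — and the period has length 2.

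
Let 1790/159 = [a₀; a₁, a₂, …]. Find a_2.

1790 = 11·159 + 41   →  a_0 = 11
159 = 3·41 + 36   →  a_1 = 3
41 = 1·36 + 5   →  a_2 = 1

1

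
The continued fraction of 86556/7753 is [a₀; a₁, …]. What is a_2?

86556 = 11·7753 + 1273   →  a_0 = 11
7753 = 6·1273 + 115   →  a_1 = 6
1273 = 11·115 + 8   →  a_2 = 11

11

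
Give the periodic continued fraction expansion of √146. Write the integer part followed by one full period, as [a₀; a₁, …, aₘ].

a₀ = ⌊√146⌋ = 12.
With m₀=0, d₀=1 and mₖ₊₁ = dₖaₖ − mₖ, dₖ₊₁ = (n − mₖ₊₁²)/dₖ, aₖ₊₁ = ⌊(a₀+mₖ₊₁)/dₖ₊₁⌋:
  k=1: m=12, d=2, a=12
  k=2: m=12, d=1, a=24
d=1 and a=2a₀=24 at k=2, so the next step gives (m, d) = (12, 2) again — its k=1 value — and the period has length 2.

[12; 12, 24]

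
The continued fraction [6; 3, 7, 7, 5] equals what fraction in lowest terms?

Fold from the inside: start with 5/1.
  7 + 1/5 = 36/5
  7 + 5/36 = 257/36
  3 + 36/257 = 807/257
  6 + 257/807 = 5099/807

5099/807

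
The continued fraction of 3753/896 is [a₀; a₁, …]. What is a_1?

5

3753 = 4·896 + 169   →  a_0 = 4
896 = 5·169 + 51   →  a_1 = 5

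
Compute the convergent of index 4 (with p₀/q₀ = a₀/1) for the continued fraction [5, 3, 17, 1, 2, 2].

Using pₖ = aₖpₖ₋₁ + pₖ₋₂, qₖ = aₖqₖ₋₁ + qₖ₋₂ (with p₋₁=1, p₋₂=0, q₋₁=0, q₋₂=1):
  k=0: a=5, p=5, q=1
  k=1: a=3, p=16, q=3
  k=2: a=17, p=277, q=52
  k=3: a=1, p=293, q=55
  k=4: a=2, p=863, q=162

863/162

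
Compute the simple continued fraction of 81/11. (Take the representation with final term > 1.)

81 = 7·11 + 4
11 = 2·4 + 3
4 = 1·3 + 1
3 = 3·1 + 0  (stop)
So 81/11 = [7; 2, 1, 3].

[7; 2, 1, 3]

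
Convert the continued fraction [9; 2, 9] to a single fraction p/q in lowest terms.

Fold from the inside: start with 9/1.
  2 + 1/9 = 19/9
  9 + 9/19 = 180/19

180/19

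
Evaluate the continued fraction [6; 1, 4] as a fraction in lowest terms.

34/5

Fold from the inside: start with 4/1.
  1 + 1/4 = 5/4
  6 + 4/5 = 34/5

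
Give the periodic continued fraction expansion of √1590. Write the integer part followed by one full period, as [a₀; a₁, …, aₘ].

a₀ = ⌊√1590⌋ = 39.
With m₀=0, d₀=1 and mₖ₊₁ = dₖaₖ − mₖ, dₖ₊₁ = (n − mₖ₊₁²)/dₖ, aₖ₊₁ = ⌊(a₀+mₖ₊₁)/dₖ₊₁⌋:
  k=1: m=39, d=69, a=1
  k=2: m=30, d=10, a=6
  k=3: m=30, d=69, a=1
  k=4: m=39, d=1, a=78
d=1 and a=2a₀=78 at k=4, so the next step gives (m, d) = (39, 69) again — its k=1 value — and the period has length 4.

[39; 1, 6, 1, 78]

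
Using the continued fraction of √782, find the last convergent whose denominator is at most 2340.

√782 = [27; 1, 26, 1, 54, …] (period length 4).
Convergents:
  p_0/q_0 = 27/1
  p_1/q_1 = 28/1
  p_2/q_2 = 755/27
  p_3/q_3 = 783/28
  p_4/q_4 = 43037/1539
  p_5/q_5 = 43820/1567
  p_6/q_6 = 1182357/42281
q_5 = 1567 ≤ 2340 < 42281 = q_6, so the answer is 43820/1567.

43820/1567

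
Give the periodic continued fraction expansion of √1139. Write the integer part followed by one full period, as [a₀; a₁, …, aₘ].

[33; 1, 2, 1, 66]

a₀ = ⌊√1139⌋ = 33.
With m₀=0, d₀=1 and mₖ₊₁ = dₖaₖ − mₖ, dₖ₊₁ = (n − mₖ₊₁²)/dₖ, aₖ₊₁ = ⌊(a₀+mₖ₊₁)/dₖ₊₁⌋:
  k=1: m=33, d=50, a=1
  k=2: m=17, d=17, a=2
  k=3: m=17, d=50, a=1
  k=4: m=33, d=1, a=66
d=1 and a=2a₀=66 at k=4, so the next step gives (m, d) = (33, 50) again — its k=1 value — and the period has length 4.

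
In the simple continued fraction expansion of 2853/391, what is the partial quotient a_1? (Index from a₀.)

2853 = 7·391 + 116   →  a_0 = 7
391 = 3·116 + 43   →  a_1 = 3

3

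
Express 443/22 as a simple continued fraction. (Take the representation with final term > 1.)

443 = 20·22 + 3
22 = 7·3 + 1
3 = 3·1 + 0  (stop)
So 443/22 = [20; 7, 3].

[20; 7, 3]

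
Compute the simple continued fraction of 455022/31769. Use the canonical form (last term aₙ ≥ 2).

455022 = 14*31769 + 10256
31769 = 3*10256 + 1001
10256 = 10*1001 + 246
1001 = 4*246 + 17
246 = 14*17 + 8
17 = 2*8 + 1
8 = 8*1 + 0  (stop)
So 455022/31769 = [14; 3, 10, 4, 14, 2, 8].

[14; 3, 10, 4, 14, 2, 8]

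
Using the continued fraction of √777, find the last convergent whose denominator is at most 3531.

√777 = [27; 1, 6, 1, 54, …] (period length 4).
Convergents:
  p_0/q_0 = 27/1
  p_1/q_1 = 28/1
  p_2/q_2 = 195/7
  p_3/q_3 = 223/8
  p_4/q_4 = 12237/439
  p_5/q_5 = 12460/447
  p_6/q_6 = 86997/3121
  p_7/q_7 = 99457/3568
q_6 = 3121 ≤ 3531 < 3568 = q_7, so the answer is 86997/3121.

86997/3121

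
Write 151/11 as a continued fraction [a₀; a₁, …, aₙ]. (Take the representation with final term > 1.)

151 = 13×11 + 8
11 = 1×8 + 3
8 = 2×3 + 2
3 = 1×2 + 1
2 = 2×1 + 0  (stop)
So 151/11 = [13; 1, 2, 1, 2].

[13; 1, 2, 1, 2]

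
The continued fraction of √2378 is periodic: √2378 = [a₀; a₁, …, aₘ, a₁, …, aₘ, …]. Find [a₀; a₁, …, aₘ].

[48; 1, 3, 3, 1, 96]

a₀ = ⌊√2378⌋ = 48.
With m₀=0, d₀=1 and mₖ₊₁ = dₖaₖ − mₖ, dₖ₊₁ = (n − mₖ₊₁²)/dₖ, aₖ₊₁ = ⌊(a₀+mₖ₊₁)/dₖ₊₁⌋:
  k=1: m=48, d=74, a=1
  k=2: m=26, d=23, a=3
  k=3: m=43, d=23, a=3
  k=4: m=26, d=74, a=1
  k=5: m=48, d=1, a=96
d=1 and a=2a₀=96 at k=5, so the next step gives (m, d) = (48, 74) again — its k=1 value — and the period has length 5.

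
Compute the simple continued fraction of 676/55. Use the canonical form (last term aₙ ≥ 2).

676 = 12×55 + 16
55 = 3×16 + 7
16 = 2×7 + 2
7 = 3×2 + 1
2 = 2×1 + 0  (stop)
So 676/55 = [12; 3, 2, 3, 2].

[12; 3, 2, 3, 2]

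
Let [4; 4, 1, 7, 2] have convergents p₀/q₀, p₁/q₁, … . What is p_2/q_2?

21/5

Using pₖ = aₖpₖ₋₁ + pₖ₋₂, qₖ = aₖqₖ₋₁ + qₖ₋₂ (with p₋₁=1, p₋₂=0, q₋₁=0, q₋₂=1):
  k=0: a=4, p=4, q=1
  k=1: a=4, p=17, q=4
  k=2: a=1, p=21, q=5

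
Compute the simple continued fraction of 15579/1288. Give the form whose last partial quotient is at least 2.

15579 = 12·1288 + 123
1288 = 10·123 + 58
123 = 2·58 + 7
58 = 8·7 + 2
7 = 3·2 + 1
2 = 2·1 + 0  (stop)
So 15579/1288 = [12; 10, 2, 8, 3, 2].

[12; 10, 2, 8, 3, 2]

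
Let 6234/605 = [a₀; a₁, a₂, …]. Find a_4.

6234 = 10·605 + 184   →  a_0 = 10
605 = 3·184 + 53   →  a_1 = 3
184 = 3·53 + 25   →  a_2 = 3
53 = 2·25 + 3   →  a_3 = 2
25 = 8·3 + 1   →  a_4 = 8

8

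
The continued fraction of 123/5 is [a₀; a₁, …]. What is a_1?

1

123 = 24·5 + 3   →  a_0 = 24
5 = 1·3 + 2   →  a_1 = 1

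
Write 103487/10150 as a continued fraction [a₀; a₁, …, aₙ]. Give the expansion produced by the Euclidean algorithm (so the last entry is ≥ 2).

103487 = 10*10150 + 1987
10150 = 5*1987 + 215
1987 = 9*215 + 52
215 = 4*52 + 7
52 = 7*7 + 3
7 = 2*3 + 1
3 = 3*1 + 0  (stop)
So 103487/10150 = [10; 5, 9, 4, 7, 2, 3].

[10; 5, 9, 4, 7, 2, 3]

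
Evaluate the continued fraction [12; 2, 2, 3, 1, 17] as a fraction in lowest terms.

Using pₖ = aₖpₖ₋₁ + pₖ₋₂ and qₖ = aₖqₖ₋₁ + qₖ₋₂:
  k=0: a=12, p=12, q=1
  k=1: a=2, p=25, q=2
  k=2: a=2, p=62, q=5
  k=3: a=3, p=211, q=17
  k=4: a=1, p=273, q=22
  k=5: a=17, p=4852, q=391

4852/391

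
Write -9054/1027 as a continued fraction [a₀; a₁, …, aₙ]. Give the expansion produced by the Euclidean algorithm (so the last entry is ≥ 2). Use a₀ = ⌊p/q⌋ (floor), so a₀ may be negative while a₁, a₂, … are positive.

-9054 = -9*1027 + 189
1027 = 5*189 + 82
189 = 2*82 + 25
82 = 3*25 + 7
25 = 3*7 + 4
7 = 1*4 + 3
4 = 1*3 + 1
3 = 3*1 + 0  (stop)
So -9054/1027 = [-9; 5, 2, 3, 3, 1, 1, 3].

[-9; 5, 2, 3, 3, 1, 1, 3]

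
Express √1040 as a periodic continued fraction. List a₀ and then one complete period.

[32; 4, 64]

a₀ = ⌊√1040⌋ = 32.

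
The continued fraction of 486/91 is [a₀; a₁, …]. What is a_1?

2

486 = 5·91 + 31   →  a_0 = 5
91 = 2·31 + 29   →  a_1 = 2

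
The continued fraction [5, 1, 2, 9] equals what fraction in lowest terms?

Fold from the inside: start with 9/1.
  2 + 1/9 = 19/9
  1 + 9/19 = 28/19
  5 + 19/28 = 159/28

159/28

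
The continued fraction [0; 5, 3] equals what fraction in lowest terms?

Fold from the inside: start with 3/1.
  5 + 1/3 = 16/3
  0 + 3/16 = 3/16

3/16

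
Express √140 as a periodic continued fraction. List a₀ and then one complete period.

[11; 1, 4, 1, 22]

a₀ = ⌊√140⌋ = 11.
With m₀=0, d₀=1 and mₖ₊₁ = dₖaₖ − mₖ, dₖ₊₁ = (n − mₖ₊₁²)/dₖ, aₖ₊₁ = ⌊(a₀+mₖ₊₁)/dₖ₊₁⌋:
  k=1: m=11, d=19, a=1
  k=2: m=8, d=4, a=4
  k=3: m=8, d=19, a=1
  k=4: m=11, d=1, a=22
d=1 and a=2a₀=22 at k=4, so the next step gives (m, d) = (11, 19) again — its k=1 value — and the period has length 4.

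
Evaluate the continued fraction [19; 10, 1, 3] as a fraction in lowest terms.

Fold from the inside: start with 3/1.
  1 + 1/3 = 4/3
  10 + 3/4 = 43/4
  19 + 4/43 = 821/43

821/43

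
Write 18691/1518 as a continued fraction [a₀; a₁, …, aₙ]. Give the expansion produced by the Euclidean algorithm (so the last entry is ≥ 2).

18691 = 12×1518 + 475
1518 = 3×475 + 93
475 = 5×93 + 10
93 = 9×10 + 3
10 = 3×3 + 1
3 = 3×1 + 0  (stop)
So 18691/1518 = [12; 3, 5, 9, 3, 3].

[12; 3, 5, 9, 3, 3]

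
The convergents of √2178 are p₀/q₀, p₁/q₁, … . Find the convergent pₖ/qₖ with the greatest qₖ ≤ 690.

√2178 = [46; 1, 2, 46, 2, 1, 92, …] (period length 6).
Convergents:
  p_0/q_0 = 46/1
  p_1/q_1 = 47/1
  p_2/q_2 = 140/3
  p_3/q_3 = 6487/139
  p_4/q_4 = 13114/281
  p_5/q_5 = 19601/420
  p_6/q_6 = 1816406/38921
q_5 = 420 ≤ 690 < 38921 = q_6, so the answer is 19601/420.

19601/420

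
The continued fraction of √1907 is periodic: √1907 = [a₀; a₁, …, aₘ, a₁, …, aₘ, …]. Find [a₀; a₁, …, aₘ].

a₀ = ⌊√1907⌋ = 43.
With m₀=0, d₀=1 and mₖ₊₁ = dₖaₖ − mₖ, dₖ₊₁ = (n − mₖ₊₁²)/dₖ, aₖ₊₁ = ⌊(a₀+mₖ₊₁)/dₖ₊₁⌋:
  k=1: m=43, d=58, a=1
  k=2: m=15, d=29, a=2
  k=3: m=43, d=2, a=43
  k=4: m=43, d=29, a=2
  k=5: m=15, d=58, a=1
  k=6: m=43, d=1, a=86
d=1 and a=2a₀=86 at k=6, so the next step gives (m, d) = (43, 58) again — its k=1 value — and the period has length 6.

[43; 1, 2, 43, 2, 1, 86]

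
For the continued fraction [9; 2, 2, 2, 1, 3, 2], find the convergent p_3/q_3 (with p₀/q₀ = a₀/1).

Using pₖ = aₖpₖ₋₁ + pₖ₋₂, qₖ = aₖqₖ₋₁ + qₖ₋₂ (with p₋₁=1, p₋₂=0, q₋₁=0, q₋₂=1):
  k=0: a=9, p=9, q=1
  k=1: a=2, p=19, q=2
  k=2: a=2, p=47, q=5
  k=3: a=2, p=113, q=12

113/12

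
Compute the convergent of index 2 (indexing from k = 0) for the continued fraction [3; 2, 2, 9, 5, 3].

Using pₖ = aₖpₖ₋₁ + pₖ₋₂, qₖ = aₖqₖ₋₁ + qₖ₋₂ (with p₋₁=1, p₋₂=0, q₋₁=0, q₋₂=1):
  k=0: a=3, p=3, q=1
  k=1: a=2, p=7, q=2
  k=2: a=2, p=17, q=5

17/5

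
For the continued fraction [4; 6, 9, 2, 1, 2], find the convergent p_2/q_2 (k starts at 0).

229/55

Using pₖ = aₖpₖ₋₁ + pₖ₋₂, qₖ = aₖqₖ₋₁ + qₖ₋₂ (with p₋₁=1, p₋₂=0, q₋₁=0, q₋₂=1):
  k=0: a=4, p=4, q=1
  k=1: a=6, p=25, q=6
  k=2: a=9, p=229, q=55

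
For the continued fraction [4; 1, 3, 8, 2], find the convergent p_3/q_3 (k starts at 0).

157/33

Using pₖ = aₖpₖ₋₁ + pₖ₋₂, qₖ = aₖqₖ₋₁ + qₖ₋₂ (with p₋₁=1, p₋₂=0, q₋₁=0, q₋₂=1):
  k=0: a=4, p=4, q=1
  k=1: a=1, p=5, q=1
  k=2: a=3, p=19, q=4
  k=3: a=8, p=157, q=33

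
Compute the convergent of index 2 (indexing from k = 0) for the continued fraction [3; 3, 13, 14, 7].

133/40

Using pₖ = aₖpₖ₋₁ + pₖ₋₂, qₖ = aₖqₖ₋₁ + qₖ₋₂ (with p₋₁=1, p₋₂=0, q₋₁=0, q₋₂=1):
  k=0: a=3, p=3, q=1
  k=1: a=3, p=10, q=3
  k=2: a=13, p=133, q=40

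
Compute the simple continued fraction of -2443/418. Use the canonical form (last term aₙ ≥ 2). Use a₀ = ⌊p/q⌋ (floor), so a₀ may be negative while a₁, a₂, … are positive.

[-6; 6, 2, 3, 9]

-2443 = -6*418 + 65
418 = 6*65 + 28
65 = 2*28 + 9
28 = 3*9 + 1
9 = 9*1 + 0  (stop)
So -2443/418 = [-6; 6, 2, 3, 9].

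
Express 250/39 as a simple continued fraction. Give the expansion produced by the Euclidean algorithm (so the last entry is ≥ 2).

250 = 6·39 + 16
39 = 2·16 + 7
16 = 2·7 + 2
7 = 3·2 + 1
2 = 2·1 + 0  (stop)
So 250/39 = [6; 2, 2, 3, 2].

[6; 2, 2, 3, 2]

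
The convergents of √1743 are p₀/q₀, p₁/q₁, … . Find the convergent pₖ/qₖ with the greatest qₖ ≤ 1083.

41791/1001

√1743 = [41; 1, 2, 1, 82, …] (period length 4).
Convergents:
  p_0/q_0 = 41/1
  p_1/q_1 = 42/1
  p_2/q_2 = 125/3
  p_3/q_3 = 167/4
  p_4/q_4 = 13819/331
  p_5/q_5 = 13986/335
  p_6/q_6 = 41791/1001
  p_7/q_7 = 55777/1336
q_6 = 1001 ≤ 1083 < 1336 = q_7, so the answer is 41791/1001.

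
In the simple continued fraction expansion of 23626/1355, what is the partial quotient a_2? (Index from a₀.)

3

23626 = 17·1355 + 591   →  a_0 = 17
1355 = 2·591 + 173   →  a_1 = 2
591 = 3·173 + 72   →  a_2 = 3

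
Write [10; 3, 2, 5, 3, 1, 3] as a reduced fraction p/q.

Fold from the inside: start with 3/1.
  1 + 1/3 = 4/3
  3 + 3/4 = 15/4
  5 + 4/15 = 79/15
  2 + 15/79 = 173/79
  3 + 79/173 = 598/173
  10 + 173/598 = 6153/598

6153/598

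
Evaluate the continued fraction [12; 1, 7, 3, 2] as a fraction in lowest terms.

747/58

Using pₖ = aₖpₖ₋₁ + pₖ₋₂ and qₖ = aₖqₖ₋₁ + qₖ₋₂:
  k=0: a=12, p=12, q=1
  k=1: a=1, p=13, q=1
  k=2: a=7, p=103, q=8
  k=3: a=3, p=322, q=25
  k=4: a=2, p=747, q=58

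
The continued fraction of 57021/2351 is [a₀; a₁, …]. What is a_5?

2

57021 = 24·2351 + 597   →  a_0 = 24
2351 = 3·597 + 560   →  a_1 = 3
597 = 1·560 + 37   →  a_2 = 1
560 = 15·37 + 5   →  a_3 = 15
37 = 7·5 + 2   →  a_4 = 7
5 = 2·2 + 1   →  a_5 = 2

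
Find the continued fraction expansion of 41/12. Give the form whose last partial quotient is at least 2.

41 = 3×12 + 5
12 = 2×5 + 2
5 = 2×2 + 1
2 = 2×1 + 0  (stop)
So 41/12 = [3; 2, 2, 2].

[3; 2, 2, 2]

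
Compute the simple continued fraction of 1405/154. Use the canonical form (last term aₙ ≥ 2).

[9; 8, 9, 2]

1405 = 9×154 + 19
154 = 8×19 + 2
19 = 9×2 + 1
2 = 2×1 + 0  (stop)
So 1405/154 = [9; 8, 9, 2].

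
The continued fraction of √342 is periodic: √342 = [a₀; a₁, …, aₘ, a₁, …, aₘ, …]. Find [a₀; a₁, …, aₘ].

[18; 2, 36]

a₀ = ⌊√342⌋ = 18.
With m₀=0, d₀=1 and mₖ₊₁ = dₖaₖ − mₖ, dₖ₊₁ = (n − mₖ₊₁²)/dₖ, aₖ₊₁ = ⌊(a₀+mₖ₊₁)/dₖ₊₁⌋:
  k=1: m=18, d=18, a=2
  k=2: m=18, d=1, a=36
d=1 and a=2a₀=36 at k=2, so the next step gives (m, d) = (18, 18) again — its k=1 value — and the period has length 2.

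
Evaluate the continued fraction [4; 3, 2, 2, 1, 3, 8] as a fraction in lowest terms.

Fold from the inside: start with 8/1.
  3 + 1/8 = 25/8
  1 + 8/25 = 33/25
  2 + 25/33 = 91/33
  2 + 33/91 = 215/91
  3 + 91/215 = 736/215
  4 + 215/736 = 3159/736

3159/736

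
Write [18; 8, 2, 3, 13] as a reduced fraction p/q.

14205/784

Using pₖ = aₖpₖ₋₁ + pₖ₋₂ and qₖ = aₖqₖ₋₁ + qₖ₋₂:
  k=0: a=18, p=18, q=1
  k=1: a=8, p=145, q=8
  k=2: a=2, p=308, q=17
  k=3: a=3, p=1069, q=59
  k=4: a=13, p=14205, q=784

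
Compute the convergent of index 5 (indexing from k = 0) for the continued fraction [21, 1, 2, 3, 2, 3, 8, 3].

Using pₖ = aₖpₖ₋₁ + pₖ₋₂, qₖ = aₖqₖ₋₁ + qₖ₋₂ (with p₋₁=1, p₋₂=0, q₋₁=0, q₋₂=1):
  k=0: a=21, p=21, q=1
  k=1: a=1, p=22, q=1
  k=2: a=2, p=65, q=3
  k=3: a=3, p=217, q=10
  k=4: a=2, p=499, q=23
  k=5: a=3, p=1714, q=79

1714/79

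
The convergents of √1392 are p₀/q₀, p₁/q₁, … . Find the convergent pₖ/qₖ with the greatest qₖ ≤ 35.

485/13

√1392 = [37; 3, 4, 3, 74, …] (period length 4).
Convergents:
  p_0/q_0 = 37/1
  p_1/q_1 = 112/3
  p_2/q_2 = 485/13
  p_3/q_3 = 1567/42
q_2 = 13 ≤ 35 < 42 = q_3, so the answer is 485/13.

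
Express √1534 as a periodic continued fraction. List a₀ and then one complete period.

[39; 6, 78]

a₀ = ⌊√1534⌋ = 39.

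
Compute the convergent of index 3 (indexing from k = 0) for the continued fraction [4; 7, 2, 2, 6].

Using pₖ = aₖpₖ₋₁ + pₖ₋₂, qₖ = aₖqₖ₋₁ + qₖ₋₂ (with p₋₁=1, p₋₂=0, q₋₁=0, q₋₂=1):
  k=0: a=4, p=4, q=1
  k=1: a=7, p=29, q=7
  k=2: a=2, p=62, q=15
  k=3: a=2, p=153, q=37

153/37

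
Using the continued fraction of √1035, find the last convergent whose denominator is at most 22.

√1035 = [32; 5, 1, 5, 64, …] (period length 4).
Convergents:
  p_0/q_0 = 32/1
  p_1/q_1 = 161/5
  p_2/q_2 = 193/6
  p_3/q_3 = 1126/35
q_2 = 6 ≤ 22 < 35 = q_3, so the answer is 193/6.

193/6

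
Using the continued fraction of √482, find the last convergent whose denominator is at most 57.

483/22

√482 = [21; 1, 20, 1, 42, …] (period length 4).
Convergents:
  p_0/q_0 = 21/1
  p_1/q_1 = 22/1
  p_2/q_2 = 461/21
  p_3/q_3 = 483/22
  p_4/q_4 = 20747/945
q_3 = 22 ≤ 57 < 945 = q_4, so the answer is 483/22.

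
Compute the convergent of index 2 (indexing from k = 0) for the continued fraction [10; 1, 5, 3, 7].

65/6

Using pₖ = aₖpₖ₋₁ + pₖ₋₂, qₖ = aₖqₖ₋₁ + qₖ₋₂ (with p₋₁=1, p₋₂=0, q₋₁=0, q₋₂=1):
  k=0: a=10, p=10, q=1
  k=1: a=1, p=11, q=1
  k=2: a=5, p=65, q=6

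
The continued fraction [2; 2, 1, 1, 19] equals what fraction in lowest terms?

235/98

Using pₖ = aₖpₖ₋₁ + pₖ₋₂ and qₖ = aₖqₖ₋₁ + qₖ₋₂:
  k=0: a=2, p=2, q=1
  k=1: a=2, p=5, q=2
  k=2: a=1, p=7, q=3
  k=3: a=1, p=12, q=5
  k=4: a=19, p=235, q=98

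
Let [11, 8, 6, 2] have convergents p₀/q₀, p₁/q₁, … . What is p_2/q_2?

545/49

Using pₖ = aₖpₖ₋₁ + pₖ₋₂, qₖ = aₖqₖ₋₁ + qₖ₋₂ (with p₋₁=1, p₋₂=0, q₋₁=0, q₋₂=1):
  k=0: a=11, p=11, q=1
  k=1: a=8, p=89, q=8
  k=2: a=6, p=545, q=49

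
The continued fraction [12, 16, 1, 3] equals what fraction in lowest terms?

Using pₖ = aₖpₖ₋₁ + pₖ₋₂ and qₖ = aₖqₖ₋₁ + qₖ₋₂:
  k=0: a=12, p=12, q=1
  k=1: a=16, p=193, q=16
  k=2: a=1, p=205, q=17
  k=3: a=3, p=808, q=67

808/67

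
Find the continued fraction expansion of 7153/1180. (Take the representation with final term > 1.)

[6; 16, 6, 12]

7153 = 6×1180 + 73
1180 = 16×73 + 12
73 = 6×12 + 1
12 = 12×1 + 0  (stop)
So 7153/1180 = [6; 16, 6, 12].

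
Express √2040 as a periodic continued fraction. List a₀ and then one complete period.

[45; 6, 90]

a₀ = ⌊√2040⌋ = 45.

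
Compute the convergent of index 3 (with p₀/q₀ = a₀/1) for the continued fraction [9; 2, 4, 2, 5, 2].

189/20

Using pₖ = aₖpₖ₋₁ + pₖ₋₂, qₖ = aₖqₖ₋₁ + qₖ₋₂ (with p₋₁=1, p₋₂=0, q₋₁=0, q₋₂=1):
  k=0: a=9, p=9, q=1
  k=1: a=2, p=19, q=2
  k=2: a=4, p=85, q=9
  k=3: a=2, p=189, q=20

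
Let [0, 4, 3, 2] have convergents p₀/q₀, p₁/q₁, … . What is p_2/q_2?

Using pₖ = aₖpₖ₋₁ + pₖ₋₂, qₖ = aₖqₖ₋₁ + qₖ₋₂ (with p₋₁=1, p₋₂=0, q₋₁=0, q₋₂=1):
  k=0: a=0, p=0, q=1
  k=1: a=4, p=1, q=4
  k=2: a=3, p=3, q=13

3/13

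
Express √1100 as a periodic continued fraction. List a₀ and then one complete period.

a₀ = ⌊√1100⌋ = 33.

[33; 6, 66]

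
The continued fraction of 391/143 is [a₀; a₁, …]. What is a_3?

1

391 = 2·143 + 105   →  a_0 = 2
143 = 1·105 + 38   →  a_1 = 1
105 = 2·38 + 29   →  a_2 = 2
38 = 1·29 + 9   →  a_3 = 1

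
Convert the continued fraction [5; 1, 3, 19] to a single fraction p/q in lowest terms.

443/77

Fold from the inside: start with 19/1.
  3 + 1/19 = 58/19
  1 + 19/58 = 77/58
  5 + 58/77 = 443/77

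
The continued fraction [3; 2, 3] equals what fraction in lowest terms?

24/7

Using pₖ = aₖpₖ₋₁ + pₖ₋₂ and qₖ = aₖqₖ₋₁ + qₖ₋₂:
  k=0: a=3, p=3, q=1
  k=1: a=2, p=7, q=2
  k=2: a=3, p=24, q=7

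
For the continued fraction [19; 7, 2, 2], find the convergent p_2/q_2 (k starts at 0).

287/15

Using pₖ = aₖpₖ₋₁ + pₖ₋₂, qₖ = aₖqₖ₋₁ + qₖ₋₂ (with p₋₁=1, p₋₂=0, q₋₁=0, q₋₂=1):
  k=0: a=19, p=19, q=1
  k=1: a=7, p=134, q=7
  k=2: a=2, p=287, q=15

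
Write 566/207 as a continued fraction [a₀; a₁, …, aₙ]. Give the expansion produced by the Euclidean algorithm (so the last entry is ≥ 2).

[2; 1, 2, 1, 3, 4, 3]

566 = 2×207 + 152
207 = 1×152 + 55
152 = 2×55 + 42
55 = 1×42 + 13
42 = 3×13 + 3
13 = 4×3 + 1
3 = 3×1 + 0  (stop)
So 566/207 = [2; 1, 2, 1, 3, 4, 3].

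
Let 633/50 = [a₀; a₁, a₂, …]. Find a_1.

633 = 12·50 + 33   →  a_0 = 12
50 = 1·33 + 17   →  a_1 = 1

1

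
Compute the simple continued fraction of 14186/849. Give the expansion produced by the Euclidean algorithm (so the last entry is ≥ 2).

14186 = 16×849 + 602
849 = 1×602 + 247
602 = 2×247 + 108
247 = 2×108 + 31
108 = 3×31 + 15
31 = 2×15 + 1
15 = 15×1 + 0  (stop)
So 14186/849 = [16; 1, 2, 2, 3, 2, 15].

[16; 1, 2, 2, 3, 2, 15]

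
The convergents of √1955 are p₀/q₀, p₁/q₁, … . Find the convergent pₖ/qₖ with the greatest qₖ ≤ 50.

√1955 = [44; 4, 1, 1, 1, 4, 88, …] (period length 6).
Convergents:
  p_0/q_0 = 44/1
  p_1/q_1 = 177/4
  p_2/q_2 = 221/5
  p_3/q_3 = 398/9
  p_4/q_4 = 619/14
  p_5/q_5 = 2874/65
q_4 = 14 ≤ 50 < 65 = q_5, so the answer is 619/14.

619/14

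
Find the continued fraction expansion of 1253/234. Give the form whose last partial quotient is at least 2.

[5; 2, 1, 4, 1, 1, 7]

1253 = 5*234 + 83
234 = 2*83 + 68
83 = 1*68 + 15
68 = 4*15 + 8
15 = 1*8 + 7
8 = 1*7 + 1
7 = 7*1 + 0  (stop)
So 1253/234 = [5; 2, 1, 4, 1, 1, 7].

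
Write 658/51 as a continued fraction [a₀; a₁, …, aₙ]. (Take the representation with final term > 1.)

658 = 12×51 + 46
51 = 1×46 + 5
46 = 9×5 + 1
5 = 5×1 + 0  (stop)
So 658/51 = [12; 1, 9, 5].

[12; 1, 9, 5]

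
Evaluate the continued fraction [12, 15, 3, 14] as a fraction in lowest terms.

Using pₖ = aₖpₖ₋₁ + pₖ₋₂ and qₖ = aₖqₖ₋₁ + qₖ₋₂:
  k=0: a=12, p=12, q=1
  k=1: a=15, p=181, q=15
  k=2: a=3, p=555, q=46
  k=3: a=14, p=7951, q=659

7951/659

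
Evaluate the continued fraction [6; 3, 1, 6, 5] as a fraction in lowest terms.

870/139

Fold from the inside: start with 5/1.
  6 + 1/5 = 31/5
  1 + 5/31 = 36/31
  3 + 31/36 = 139/36
  6 + 36/139 = 870/139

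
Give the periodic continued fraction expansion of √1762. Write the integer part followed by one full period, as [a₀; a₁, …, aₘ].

a₀ = ⌊√1762⌋ = 41.
With m₀=0, d₀=1 and mₖ₊₁ = dₖaₖ − mₖ, dₖ₊₁ = (n − mₖ₊₁²)/dₖ, aₖ₊₁ = ⌊(a₀+mₖ₊₁)/dₖ₊₁⌋:
  k=1: m=41, d=81, a=1
  k=2: m=40, d=2, a=40
  k=3: m=40, d=81, a=1
  k=4: m=41, d=1, a=82
d=1 and a=2a₀=82 at k=4, so the next step gives (m, d) = (41, 81) again — its k=1 value — and the period has length 4.

[41; 1, 40, 1, 82]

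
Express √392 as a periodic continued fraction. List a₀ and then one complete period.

a₀ = ⌊√392⌋ = 19.
With m₀=0, d₀=1 and mₖ₊₁ = dₖaₖ − mₖ, dₖ₊₁ = (n − mₖ₊₁²)/dₖ, aₖ₊₁ = ⌊(a₀+mₖ₊₁)/dₖ₊₁⌋:
  k=1: m=19, d=31, a=1
  k=2: m=12, d=8, a=3
  k=3: m=12, d=31, a=1
  k=4: m=19, d=1, a=38
d=1 and a=2a₀=38 at k=4, so the next step gives (m, d) = (19, 31) again — its k=1 value — and the period has length 4.

[19; 1, 3, 1, 38]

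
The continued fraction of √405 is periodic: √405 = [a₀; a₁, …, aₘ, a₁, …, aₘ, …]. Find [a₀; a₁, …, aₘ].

a₀ = ⌊√405⌋ = 20.
With m₀=0, d₀=1 and mₖ₊₁ = dₖaₖ − mₖ, dₖ₊₁ = (n − mₖ₊₁²)/dₖ, aₖ₊₁ = ⌊(a₀+mₖ₊₁)/dₖ₊₁⌋:
  k=1: m=20, d=5, a=8
  k=2: m=20, d=1, a=40
d=1 and a=2a₀=40 at k=2, so the next step gives (m, d) = (20, 5) again — its k=1 value — and the period has length 2.

[20; 8, 40]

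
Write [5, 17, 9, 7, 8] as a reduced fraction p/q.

Fold from the inside: start with 8/1.
  7 + 1/8 = 57/8
  9 + 8/57 = 521/57
  17 + 57/521 = 8914/521
  5 + 521/8914 = 45091/8914

45091/8914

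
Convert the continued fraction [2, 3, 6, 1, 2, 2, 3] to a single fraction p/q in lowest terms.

1175/507

Fold from the inside: start with 3/1.
  2 + 1/3 = 7/3
  2 + 3/7 = 17/7
  1 + 7/17 = 24/17
  6 + 17/24 = 161/24
  3 + 24/161 = 507/161
  2 + 161/507 = 1175/507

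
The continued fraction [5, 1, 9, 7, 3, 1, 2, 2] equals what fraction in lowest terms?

11307/1916

Fold from the inside: start with 2/1.
  2 + 1/2 = 5/2
  1 + 2/5 = 7/5
  3 + 5/7 = 26/7
  7 + 7/26 = 189/26
  9 + 26/189 = 1727/189
  1 + 189/1727 = 1916/1727
  5 + 1727/1916 = 11307/1916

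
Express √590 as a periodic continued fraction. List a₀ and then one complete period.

a₀ = ⌊√590⌋ = 24.
With m₀=0, d₀=1 and mₖ₊₁ = dₖaₖ − mₖ, dₖ₊₁ = (n − mₖ₊₁²)/dₖ, aₖ₊₁ = ⌊(a₀+mₖ₊₁)/dₖ₊₁⌋:
  k=1: m=24, d=14, a=3
  k=2: m=18, d=19, a=2
  k=3: m=20, d=10, a=4
  k=4: m=20, d=19, a=2
  k=5: m=18, d=14, a=3
  k=6: m=24, d=1, a=48
d=1 and a=2a₀=48 at k=6, so the next step gives (m, d) = (24, 14) again — its k=1 value — and the period has length 6.

[24; 3, 2, 4, 2, 3, 48]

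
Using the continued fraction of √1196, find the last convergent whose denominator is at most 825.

√1196 = [34; 1, 1, 2, 1, 1, 68, …] (period length 6).
Convergents:
  p_0/q_0 = 34/1
  p_1/q_1 = 35/1
  p_2/q_2 = 69/2
  p_3/q_3 = 173/5
  p_4/q_4 = 242/7
  p_5/q_5 = 415/12
  p_6/q_6 = 28462/823
  p_7/q_7 = 28877/835
q_6 = 823 ≤ 825 < 835 = q_7, so the answer is 28462/823.

28462/823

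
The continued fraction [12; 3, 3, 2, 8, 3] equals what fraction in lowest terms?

7444/605

Fold from the inside: start with 3/1.
  8 + 1/3 = 25/3
  2 + 3/25 = 53/25
  3 + 25/53 = 184/53
  3 + 53/184 = 605/184
  12 + 184/605 = 7444/605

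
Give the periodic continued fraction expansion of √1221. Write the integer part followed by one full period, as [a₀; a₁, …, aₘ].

a₀ = ⌊√1221⌋ = 34.
With m₀=0, d₀=1 and mₖ₊₁ = dₖaₖ − mₖ, dₖ₊₁ = (n − mₖ₊₁²)/dₖ, aₖ₊₁ = ⌊(a₀+mₖ₊₁)/dₖ₊₁⌋:
  k=1: m=34, d=65, a=1
  k=2: m=31, d=4, a=16
  k=3: m=33, d=33, a=2
  k=4: m=33, d=4, a=16
  k=5: m=31, d=65, a=1
  k=6: m=34, d=1, a=68
d=1 and a=2a₀=68 at k=6, so the next step gives (m, d) = (34, 65) again — its k=1 value — and the period has length 6.

[34; 1, 16, 2, 16, 1, 68]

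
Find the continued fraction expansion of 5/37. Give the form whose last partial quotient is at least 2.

5 = 0×37 + 5
37 = 7×5 + 2
5 = 2×2 + 1
2 = 2×1 + 0  (stop)
So 5/37 = [0; 7, 2, 2].

[0; 7, 2, 2]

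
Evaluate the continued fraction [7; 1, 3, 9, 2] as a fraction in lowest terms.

Using pₖ = aₖpₖ₋₁ + pₖ₋₂ and qₖ = aₖqₖ₋₁ + qₖ₋₂:
  k=0: a=7, p=7, q=1
  k=1: a=1, p=8, q=1
  k=2: a=3, p=31, q=4
  k=3: a=9, p=287, q=37
  k=4: a=2, p=605, q=78

605/78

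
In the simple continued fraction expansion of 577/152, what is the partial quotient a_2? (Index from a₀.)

3

577 = 3·152 + 121   →  a_0 = 3
152 = 1·121 + 31   →  a_1 = 1
121 = 3·31 + 28   →  a_2 = 3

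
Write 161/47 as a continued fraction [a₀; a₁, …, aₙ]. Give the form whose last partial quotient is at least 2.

[3; 2, 2, 1, 6]

161 = 3×47 + 20
47 = 2×20 + 7
20 = 2×7 + 6
7 = 1×6 + 1
6 = 6×1 + 0  (stop)
So 161/47 = [3; 2, 2, 1, 6].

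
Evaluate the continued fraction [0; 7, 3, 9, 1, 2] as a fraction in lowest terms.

Fold from the inside: start with 2/1.
  1 + 1/2 = 3/2
  9 + 2/3 = 29/3
  3 + 3/29 = 90/29
  7 + 29/90 = 659/90
  0 + 90/659 = 90/659

90/659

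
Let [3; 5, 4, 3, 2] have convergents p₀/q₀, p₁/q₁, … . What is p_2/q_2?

67/21

Using pₖ = aₖpₖ₋₁ + pₖ₋₂, qₖ = aₖqₖ₋₁ + qₖ₋₂ (with p₋₁=1, p₋₂=0, q₋₁=0, q₋₂=1):
  k=0: a=3, p=3, q=1
  k=1: a=5, p=16, q=5
  k=2: a=4, p=67, q=21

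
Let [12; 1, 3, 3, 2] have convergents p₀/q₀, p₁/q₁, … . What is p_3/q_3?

166/13

Using pₖ = aₖpₖ₋₁ + pₖ₋₂, qₖ = aₖqₖ₋₁ + qₖ₋₂ (with p₋₁=1, p₋₂=0, q₋₁=0, q₋₂=1):
  k=0: a=12, p=12, q=1
  k=1: a=1, p=13, q=1
  k=2: a=3, p=51, q=4
  k=3: a=3, p=166, q=13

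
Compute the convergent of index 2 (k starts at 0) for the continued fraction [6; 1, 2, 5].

20/3

Using pₖ = aₖpₖ₋₁ + pₖ₋₂, qₖ = aₖqₖ₋₁ + qₖ₋₂ (with p₋₁=1, p₋₂=0, q₋₁=0, q₋₂=1):
  k=0: a=6, p=6, q=1
  k=1: a=1, p=7, q=1
  k=2: a=2, p=20, q=3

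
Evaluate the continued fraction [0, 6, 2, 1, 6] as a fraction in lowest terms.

Fold from the inside: start with 6/1.
  1 + 1/6 = 7/6
  2 + 6/7 = 20/7
  6 + 7/20 = 127/20
  0 + 20/127 = 20/127

20/127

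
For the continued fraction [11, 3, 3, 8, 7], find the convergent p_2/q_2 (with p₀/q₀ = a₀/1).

113/10

Using pₖ = aₖpₖ₋₁ + pₖ₋₂, qₖ = aₖqₖ₋₁ + qₖ₋₂ (with p₋₁=1, p₋₂=0, q₋₁=0, q₋₂=1):
  k=0: a=11, p=11, q=1
  k=1: a=3, p=34, q=3
  k=2: a=3, p=113, q=10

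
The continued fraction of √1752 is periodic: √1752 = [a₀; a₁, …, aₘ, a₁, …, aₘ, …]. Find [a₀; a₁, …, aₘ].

[41; 1, 5, 1, 82]

a₀ = ⌊√1752⌋ = 41.
With m₀=0, d₀=1 and mₖ₊₁ = dₖaₖ − mₖ, dₖ₊₁ = (n − mₖ₊₁²)/dₖ, aₖ₊₁ = ⌊(a₀+mₖ₊₁)/dₖ₊₁⌋:
  k=1: m=41, d=71, a=1
  k=2: m=30, d=12, a=5
  k=3: m=30, d=71, a=1
  k=4: m=41, d=1, a=82
d=1 and a=2a₀=82 at k=4, so the next step gives (m, d) = (41, 71) again — its k=1 value — and the period has length 4.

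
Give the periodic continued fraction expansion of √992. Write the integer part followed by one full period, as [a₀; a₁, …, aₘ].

[31; 2, 62]

a₀ = ⌊√992⌋ = 31.
With m₀=0, d₀=1 and mₖ₊₁ = dₖaₖ − mₖ, dₖ₊₁ = (n − mₖ₊₁²)/dₖ, aₖ₊₁ = ⌊(a₀+mₖ₊₁)/dₖ₊₁⌋:
  k=1: m=31, d=31, a=2
  k=2: m=31, d=1, a=62
d=1 and a=2a₀=62 at k=2, so the next step gives (m, d) = (31, 31) again — its k=1 value — and the period has length 2.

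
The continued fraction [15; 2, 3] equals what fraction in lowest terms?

Fold from the inside: start with 3/1.
  2 + 1/3 = 7/3
  15 + 3/7 = 108/7

108/7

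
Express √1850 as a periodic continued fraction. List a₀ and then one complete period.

[43; 86]

a₀ = ⌊√1850⌋ = 43.
With m₀=0, d₀=1 and mₖ₊₁ = dₖaₖ − mₖ, dₖ₊₁ = (n − mₖ₊₁²)/dₖ, aₖ₊₁ = ⌊(a₀+mₖ₊₁)/dₖ₊₁⌋:
  k=1: m=43, d=1, a=86
d=1 and a=2a₀=86 at k=1, so the next step gives (m, d) = (43, 1) again — its k=1 value — and the period has length 1.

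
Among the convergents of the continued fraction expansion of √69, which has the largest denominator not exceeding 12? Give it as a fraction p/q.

√69 = [8; 3, 3, 1, 4, 1, 3, 3, 16, …] (period length 8).
Convergents:
  p_0/q_0 = 8/1
  p_1/q_1 = 25/3
  p_2/q_2 = 83/10
  p_3/q_3 = 108/13
q_2 = 10 ≤ 12 < 13 = q_3, so the answer is 83/10.

83/10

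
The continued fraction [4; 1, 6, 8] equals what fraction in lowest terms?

Fold from the inside: start with 8/1.
  6 + 1/8 = 49/8
  1 + 8/49 = 57/49
  4 + 49/57 = 277/57

277/57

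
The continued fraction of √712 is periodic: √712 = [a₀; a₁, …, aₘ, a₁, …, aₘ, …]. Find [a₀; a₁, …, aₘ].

a₀ = ⌊√712⌋ = 26.
With m₀=0, d₀=1 and mₖ₊₁ = dₖaₖ − mₖ, dₖ₊₁ = (n − mₖ₊₁²)/dₖ, aₖ₊₁ = ⌊(a₀+mₖ₊₁)/dₖ₊₁⌋:
  k=1: m=26, d=36, a=1
  k=2: m=10, d=17, a=2
  k=3: m=24, d=8, a=6
  k=4: m=24, d=17, a=2
  k=5: m=10, d=36, a=1
  k=6: m=26, d=1, a=52
d=1 and a=2a₀=52 at k=6, so the next step gives (m, d) = (26, 36) again — its k=1 value — and the period has length 6.

[26; 1, 2, 6, 2, 1, 52]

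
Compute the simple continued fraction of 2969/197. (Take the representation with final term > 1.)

[15; 14, 14]

2969 = 15*197 + 14
197 = 14*14 + 1
14 = 14*1 + 0  (stop)
So 2969/197 = [15; 14, 14].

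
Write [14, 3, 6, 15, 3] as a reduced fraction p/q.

Using pₖ = aₖpₖ₋₁ + pₖ₋₂ and qₖ = aₖqₖ₋₁ + qₖ₋₂:
  k=0: a=14, p=14, q=1
  k=1: a=3, p=43, q=3
  k=2: a=6, p=272, q=19
  k=3: a=15, p=4123, q=288
  k=4: a=3, p=12641, q=883

12641/883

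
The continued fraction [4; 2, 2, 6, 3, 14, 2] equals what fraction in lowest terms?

13187/2993

Fold from the inside: start with 2/1.
  14 + 1/2 = 29/2
  3 + 2/29 = 89/29
  6 + 29/89 = 563/89
  2 + 89/563 = 1215/563
  2 + 563/1215 = 2993/1215
  4 + 1215/2993 = 13187/2993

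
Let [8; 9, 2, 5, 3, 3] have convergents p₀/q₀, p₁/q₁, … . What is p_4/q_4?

2683/331

Using pₖ = aₖpₖ₋₁ + pₖ₋₂, qₖ = aₖqₖ₋₁ + qₖ₋₂ (with p₋₁=1, p₋₂=0, q₋₁=0, q₋₂=1):
  k=0: a=8, p=8, q=1
  k=1: a=9, p=73, q=9
  k=2: a=2, p=154, q=19
  k=3: a=5, p=843, q=104
  k=4: a=3, p=2683, q=331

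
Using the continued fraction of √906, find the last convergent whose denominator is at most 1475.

√906 = [30; 10, 60, …] (period length 2).
Convergents:
  p_0/q_0 = 30/1
  p_1/q_1 = 301/10
  p_2/q_2 = 18090/601
  p_3/q_3 = 181201/6020
q_2 = 601 ≤ 1475 < 6020 = q_3, so the answer is 18090/601.

18090/601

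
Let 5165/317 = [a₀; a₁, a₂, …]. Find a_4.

4

5165 = 16·317 + 93   →  a_0 = 16
317 = 3·93 + 38   →  a_1 = 3
93 = 2·38 + 17   →  a_2 = 2
38 = 2·17 + 4   →  a_3 = 2
17 = 4·4 + 1   →  a_4 = 4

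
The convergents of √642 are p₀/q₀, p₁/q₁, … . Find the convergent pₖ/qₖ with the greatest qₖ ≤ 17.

√642 = [25; 2, 1, 24, 1, 2, 50, …] (period length 6).
Convergents:
  p_0/q_0 = 25/1
  p_1/q_1 = 51/2
  p_2/q_2 = 76/3
  p_3/q_3 = 1875/74
q_2 = 3 ≤ 17 < 74 = q_3, so the answer is 76/3.

76/3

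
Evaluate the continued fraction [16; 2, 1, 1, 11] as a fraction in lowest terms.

951/58

Fold from the inside: start with 11/1.
  1 + 1/11 = 12/11
  1 + 11/12 = 23/12
  2 + 12/23 = 58/23
  16 + 23/58 = 951/58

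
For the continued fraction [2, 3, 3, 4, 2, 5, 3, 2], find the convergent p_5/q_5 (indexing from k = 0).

1204/523

Using pₖ = aₖpₖ₋₁ + pₖ₋₂, qₖ = aₖqₖ₋₁ + qₖ₋₂ (with p₋₁=1, p₋₂=0, q₋₁=0, q₋₂=1):
  k=0: a=2, p=2, q=1
  k=1: a=3, p=7, q=3
  k=2: a=3, p=23, q=10
  k=3: a=4, p=99, q=43
  k=4: a=2, p=221, q=96
  k=5: a=5, p=1204, q=523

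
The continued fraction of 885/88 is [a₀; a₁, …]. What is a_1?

17

885 = 10·88 + 5   →  a_0 = 10
88 = 17·5 + 3   →  a_1 = 17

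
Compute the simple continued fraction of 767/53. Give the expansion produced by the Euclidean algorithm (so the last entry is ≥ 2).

767 = 14·53 + 25
53 = 2·25 + 3
25 = 8·3 + 1
3 = 3·1 + 0  (stop)
So 767/53 = [14; 2, 8, 3].

[14; 2, 8, 3]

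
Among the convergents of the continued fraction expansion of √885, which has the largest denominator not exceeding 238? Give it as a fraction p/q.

√885 = [29; 1, 2, 1, 58, …] (period length 4).
Convergents:
  p_0/q_0 = 29/1
  p_1/q_1 = 30/1
  p_2/q_2 = 89/3
  p_3/q_3 = 119/4
  p_4/q_4 = 6991/235
  p_5/q_5 = 7110/239
q_4 = 235 ≤ 238 < 239 = q_5, so the answer is 6991/235.

6991/235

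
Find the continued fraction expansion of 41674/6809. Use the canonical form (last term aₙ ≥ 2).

41674 = 6·6809 + 820
6809 = 8·820 + 249
820 = 3·249 + 73
249 = 3·73 + 30
73 = 2·30 + 13
30 = 2·13 + 4
13 = 3·4 + 1
4 = 4·1 + 0  (stop)
So 41674/6809 = [6; 8, 3, 3, 2, 2, 3, 4].

[6; 8, 3, 3, 2, 2, 3, 4]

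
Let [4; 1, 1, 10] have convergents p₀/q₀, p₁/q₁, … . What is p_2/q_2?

Using pₖ = aₖpₖ₋₁ + pₖ₋₂, qₖ = aₖqₖ₋₁ + qₖ₋₂ (with p₋₁=1, p₋₂=0, q₋₁=0, q₋₂=1):
  k=0: a=4, p=4, q=1
  k=1: a=1, p=5, q=1
  k=2: a=1, p=9, q=2

9/2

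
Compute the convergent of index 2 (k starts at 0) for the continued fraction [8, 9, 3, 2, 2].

227/28

Using pₖ = aₖpₖ₋₁ + pₖ₋₂, qₖ = aₖqₖ₋₁ + qₖ₋₂ (with p₋₁=1, p₋₂=0, q₋₁=0, q₋₂=1):
  k=0: a=8, p=8, q=1
  k=1: a=9, p=73, q=9
  k=2: a=3, p=227, q=28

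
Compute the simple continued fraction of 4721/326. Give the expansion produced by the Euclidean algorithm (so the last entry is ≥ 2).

[14; 2, 13, 12]

4721 = 14×326 + 157
326 = 2×157 + 12
157 = 13×12 + 1
12 = 12×1 + 0  (stop)
So 4721/326 = [14; 2, 13, 12].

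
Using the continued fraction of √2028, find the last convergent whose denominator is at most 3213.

121635/2701

√2028 = [45; 30, 90, …] (period length 2).
Convergents:
  p_0/q_0 = 45/1
  p_1/q_1 = 1351/30
  p_2/q_2 = 121635/2701
  p_3/q_3 = 3650401/81060
q_2 = 2701 ≤ 3213 < 81060 = q_3, so the answer is 121635/2701.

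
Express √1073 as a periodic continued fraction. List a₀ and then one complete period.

a₀ = ⌊√1073⌋ = 32.
With m₀=0, d₀=1 and mₖ₊₁ = dₖaₖ − mₖ, dₖ₊₁ = (n − mₖ₊₁²)/dₖ, aₖ₊₁ = ⌊(a₀+mₖ₊₁)/dₖ₊₁⌋:
  k=1: m=32, d=49, a=1
  k=2: m=17, d=16, a=3
  k=3: m=31, d=7, a=9
  k=4: m=32, d=7, a=9
  k=5: m=31, d=16, a=3
  k=6: m=17, d=49, a=1
  k=7: m=32, d=1, a=64
d=1 and a=2a₀=64 at k=7, so the next step gives (m, d) = (32, 49) again — its k=1 value — and the period has length 7.

[32; 1, 3, 9, 9, 3, 1, 64]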